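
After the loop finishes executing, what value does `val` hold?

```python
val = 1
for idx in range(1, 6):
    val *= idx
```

Let's trace through this code step by step.

Initialize: val = 1
Entering loop: for idx in range(1, 6):
After iteration 1: idx = 1, val = 1
After iteration 2: idx = 2, val = 2
After iteration 3: idx = 3, val = 6
After iteration 4: idx = 4, val = 24
After iteration 5: idx = 5, val = 120
Loop ends.

Final answer: 120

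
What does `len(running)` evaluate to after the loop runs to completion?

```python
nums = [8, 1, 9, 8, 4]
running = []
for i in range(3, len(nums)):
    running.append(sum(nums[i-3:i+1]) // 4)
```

Let's trace through this code step by step.

Initialize: nums = [8, 1, 9, 8, 4]
Initialize: running = []
Entering loop: for i in range(3, len(nums)):
After iteration 1: i = 3, running = [6]
After iteration 2: i = 4, running = [6, 5]
Loop ends.
len(running) = 2

Final answer: 2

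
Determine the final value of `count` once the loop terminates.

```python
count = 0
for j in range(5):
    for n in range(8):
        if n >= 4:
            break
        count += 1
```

Let's trace through this code step by step.

Initialize: count = 0
Entering loop: for j in range(5):
After iteration 1: j = 0, count = 4
After iteration 2: j = 1, count = 8
After iteration 3: j = 2, count = 12
After iteration 4: j = 3, count = 16
After iteration 5: j = 4, count = 20
Loop ends.

Final answer: 20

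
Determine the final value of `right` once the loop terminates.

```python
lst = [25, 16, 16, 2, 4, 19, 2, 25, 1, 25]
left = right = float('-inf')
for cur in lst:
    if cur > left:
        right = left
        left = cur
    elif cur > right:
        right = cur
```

Let's trace through this code step by step.

Initialize: lst = [25, 16, 16, 2, 4, 19, 2, 25, 1, 25]
Initialize: left = -inf
Initialize: right = -inf
Entering loop: for cur in lst:
After iteration 1: cur = 25, left = 25, right = -inf
After iteration 2: cur = 16, left = 25, right = 16
After iteration 3: cur = 16, left = 25, right = 16
After iteration 4: cur = 2, left = 25, right = 16
After iteration 5: cur = 4, left = 25, right = 16
After iteration 6: cur = 19, left = 25, right = 19
After iteration 7: cur = 2, left = 25, right = 19
After iteration 8: cur = 25, left = 25, right = 25
After iteration 9: cur = 1, left = 25, right = 25
After iteration 10: cur = 25, left = 25, right = 25
Loop ends.

Final answer: 25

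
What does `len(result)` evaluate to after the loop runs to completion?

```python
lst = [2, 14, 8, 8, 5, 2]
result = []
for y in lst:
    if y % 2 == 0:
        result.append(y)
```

Let's trace through this code step by step.

Initialize: lst = [2, 14, 8, 8, 5, 2]
Initialize: result = []
Entering loop: for y in lst:
After iteration 1: y = 2, result = [2]
After iteration 2: y = 14, result = [2, 14]
After iteration 3: y = 8, result = [2, 14, 8]
After iteration 4: y = 8, result = [2, 14, 8, 8]
After iteration 5: y = 5, result = [2, 14, 8, 8]
After iteration 6: y = 2, result = [2, 14, 8, 8, 2]
Loop ends.
len(result) = 5

Final answer: 5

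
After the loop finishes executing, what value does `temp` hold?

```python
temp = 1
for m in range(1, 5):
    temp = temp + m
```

Let's trace through this code step by step.

Initialize: temp = 1
Entering loop: for m in range(1, 5):
After iteration 1: m = 1, temp = 2
After iteration 2: m = 2, temp = 4
After iteration 3: m = 3, temp = 7
After iteration 4: m = 4, temp = 11
Loop ends.

Final answer: 11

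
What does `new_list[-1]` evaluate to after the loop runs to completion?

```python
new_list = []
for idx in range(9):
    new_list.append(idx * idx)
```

Let's trace through this code step by step.

Initialize: new_list = []
Entering loop: for idx in range(9):
After iteration 1: idx = 0, new_list = [0]
After iteration 2: idx = 1, new_list = [0, 1]
After iteration 3: idx = 2, new_list = [0, 1, 4]
After iteration 4: idx = 3, new_list = [0, 1, 4, 9]
After iteration 5: idx = 4, new_list = [0, 1, 4, 9, 16]
After iteration 6: idx = 5, new_list = [0, 1, 4, 9, 16, 25]
After iteration 7: idx = 6, new_list = [0, 1, 4, 9, 16, 25, 36]
After iteration 8: idx = 7, new_list = [0, 1, 4, 9, 16, 25, 36, 49]
After iteration 9: idx = 8, new_list = [0, 1, 4, 9, 16, 25, 36, 49, 64]
Loop ends.
new_list[-1] = 64

Final answer: 64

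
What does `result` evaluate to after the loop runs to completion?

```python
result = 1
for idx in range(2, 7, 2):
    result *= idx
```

Let's trace through this code step by step.

Initialize: result = 1
Entering loop: for idx in range(2, 7, 2):
After iteration 1: idx = 2, result = 2
After iteration 2: idx = 4, result = 8
After iteration 3: idx = 6, result = 48
Loop ends.

Final answer: 48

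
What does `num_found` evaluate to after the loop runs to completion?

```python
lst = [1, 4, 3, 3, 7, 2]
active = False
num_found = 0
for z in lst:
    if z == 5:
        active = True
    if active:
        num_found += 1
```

Let's trace through this code step by step.

Initialize: lst = [1, 4, 3, 3, 7, 2]
Initialize: active = False
Initialize: num_found = 0
Entering loop: for z in lst:
After iteration 1: z = 1, num_found = 0
After iteration 2: z = 4, num_found = 0
After iteration 3: z = 3, num_found = 0
After iteration 4: z = 3, num_found = 0
After iteration 5: z = 7, num_found = 0
After iteration 6: z = 2, num_found = 0
Loop ends.

Final answer: 0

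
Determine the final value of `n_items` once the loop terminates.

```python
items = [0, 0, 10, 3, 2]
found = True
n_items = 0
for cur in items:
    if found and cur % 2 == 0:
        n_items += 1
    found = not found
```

Let's trace through this code step by step.

Initialize: items = [0, 0, 10, 3, 2]
Initialize: found = True
Initialize: n_items = 0
Entering loop: for cur in items:
After iteration 1: cur = 0, found = False, n_items = 1
After iteration 2: cur = 0, found = True, n_items = 1
After iteration 3: cur = 10, found = False, n_items = 2
After iteration 4: cur = 3, found = True, n_items = 2
After iteration 5: cur = 2, found = False, n_items = 3
Loop ends.

Final answer: 3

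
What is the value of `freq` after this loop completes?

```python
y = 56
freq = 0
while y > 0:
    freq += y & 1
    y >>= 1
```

Let's trace through this code step by step.

Initialize: y = 56
Initialize: freq = 0
Entering loop: while y > 0:
After iteration 1: y = 28, freq = 0
After iteration 2: y = 14, freq = 0
After iteration 3: y = 7, freq = 0
After iteration 4: y = 3, freq = 1
After iteration 5: y = 1, freq = 2
After iteration 6: y = 0, freq = 3
Loop ends.

Final answer: 3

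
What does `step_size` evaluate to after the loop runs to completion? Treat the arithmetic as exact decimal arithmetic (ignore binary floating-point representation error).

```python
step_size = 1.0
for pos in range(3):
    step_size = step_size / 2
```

Let's trace through this code step by step.

Initialize: step_size = 1.0
Entering loop: for pos in range(3):
After iteration 1: pos = 0, step_size = 0.5
After iteration 2: pos = 1, step_size = 0.25
After iteration 3: pos = 2, step_size = 0.125
Loop ends.

Final answer: 0.125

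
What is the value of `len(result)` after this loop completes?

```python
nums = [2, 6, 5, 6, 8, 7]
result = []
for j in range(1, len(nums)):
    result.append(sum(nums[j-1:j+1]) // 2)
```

Let's trace through this code step by step.

Initialize: nums = [2, 6, 5, 6, 8, 7]
Initialize: result = []
Entering loop: for j in range(1, len(nums)):
After iteration 1: j = 1, result = [4]
After iteration 2: j = 2, result = [4, 5]
After iteration 3: j = 3, result = [4, 5, 5]
After iteration 4: j = 4, result = [4, 5, 5, 7]
After iteration 5: j = 5, result = [4, 5, 5, 7, 7]
Loop ends.
len(result) = 5

Final answer: 5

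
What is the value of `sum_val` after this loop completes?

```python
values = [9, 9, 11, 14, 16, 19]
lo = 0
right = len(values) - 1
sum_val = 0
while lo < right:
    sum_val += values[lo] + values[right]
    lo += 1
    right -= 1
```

Let's trace through this code step by step.

Initialize: values = [9, 9, 11, 14, 16, 19]
Initialize: lo = 0
Initialize: right = 5
Initialize: sum_val = 0
Entering loop: while lo < right:
After iteration 1: lo = 1, right = 4, sum_val = 28
After iteration 2: lo = 2, right = 3, sum_val = 53
After iteration 3: lo = 3, right = 2, sum_val = 78
Loop ends.

Final answer: 78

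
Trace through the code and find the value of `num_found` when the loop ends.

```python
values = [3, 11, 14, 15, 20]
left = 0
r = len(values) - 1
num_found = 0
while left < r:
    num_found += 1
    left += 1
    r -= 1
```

Let's trace through this code step by step.

Initialize: values = [3, 11, 14, 15, 20]
Initialize: left = 0
Initialize: r = 4
Initialize: num_found = 0
Entering loop: while left < r:
After iteration 1: left = 1, r = 3, num_found = 1
After iteration 2: left = 2, r = 2, num_found = 2
Loop ends.

Final answer: 2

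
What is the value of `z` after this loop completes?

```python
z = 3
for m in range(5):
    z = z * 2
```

Let's trace through this code step by step.

Initialize: z = 3
Entering loop: for m in range(5):
After iteration 1: m = 0, z = 6
After iteration 2: m = 1, z = 12
After iteration 3: m = 2, z = 24
After iteration 4: m = 3, z = 48
After iteration 5: m = 4, z = 96
Loop ends.

Final answer: 96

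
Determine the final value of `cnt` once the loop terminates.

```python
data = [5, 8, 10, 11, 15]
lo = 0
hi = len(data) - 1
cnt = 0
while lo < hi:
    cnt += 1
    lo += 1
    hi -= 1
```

Let's trace through this code step by step.

Initialize: data = [5, 8, 10, 11, 15]
Initialize: lo = 0
Initialize: hi = 4
Initialize: cnt = 0
Entering loop: while lo < hi:
After iteration 1: lo = 1, hi = 3, cnt = 1
After iteration 2: lo = 2, hi = 2, cnt = 2
Loop ends.

Final answer: 2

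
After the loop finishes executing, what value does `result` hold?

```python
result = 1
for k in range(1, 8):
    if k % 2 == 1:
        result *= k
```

Let's trace through this code step by step.

Initialize: result = 1
Entering loop: for k in range(1, 8):
After iteration 1: k = 1, result = 1
After iteration 2: k = 2, result = 1
After iteration 3: k = 3, result = 3
After iteration 4: k = 4, result = 3
After iteration 5: k = 5, result = 15
After iteration 6: k = 6, result = 15
After iteration 7: k = 7, result = 105
Loop ends.

Final answer: 105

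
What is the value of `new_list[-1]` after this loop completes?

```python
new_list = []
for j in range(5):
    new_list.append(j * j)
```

Let's trace through this code step by step.

Initialize: new_list = []
Entering loop: for j in range(5):
After iteration 1: j = 0, new_list = [0]
After iteration 2: j = 1, new_list = [0, 1]
After iteration 3: j = 2, new_list = [0, 1, 4]
After iteration 4: j = 3, new_list = [0, 1, 4, 9]
After iteration 5: j = 4, new_list = [0, 1, 4, 9, 16]
Loop ends.
new_list[-1] = 16

Final answer: 16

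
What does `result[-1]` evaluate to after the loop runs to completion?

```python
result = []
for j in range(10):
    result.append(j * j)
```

Let's trace through this code step by step.

Initialize: result = []
Entering loop: for j in range(10):
After iteration 1: j = 0, result = [0]
After iteration 2: j = 1, result = [0, 1]
After iteration 3: j = 2, result = [0, 1, 4]
After iteration 4: j = 3, result = [0, 1, 4, 9]
After iteration 5: j = 4, result = [0, 1, 4, 9, 16]
After iteration 6: j = 5, result = [0, 1, 4, 9, 16, 25]
After iteration 7: j = 6, result = [0, 1, 4, 9, 16, 25, 36]
After iteration 8: j = 7, result = [0, 1, 4, 9, 16, 25, 36, 49]
After iteration 9: j = 8, result = [0, 1, 4, 9, 16, 25, 36, 49, 64]
After iteration 10: j = 9, result = [0, 1, 4, 9, 16, 25, 36, 49, 64, 81]
Loop ends.
result[-1] = 81

Final answer: 81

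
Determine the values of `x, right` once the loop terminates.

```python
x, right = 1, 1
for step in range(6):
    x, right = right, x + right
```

Let's trace through this code step by step.

Initialize: x = 1
Initialize: right = 1
Entering loop: for step in range(6):
After iteration 1: step = 0, x = 1, right = 2
After iteration 2: step = 1, x = 2, right = 3
After iteration 3: step = 2, x = 3, right = 5
After iteration 4: step = 3, x = 5, right = 8
After iteration 5: step = 4, x = 8, right = 13
After iteration 6: step = 5, x = 13, right = 21
Loop ends.

Final answer: 13, 21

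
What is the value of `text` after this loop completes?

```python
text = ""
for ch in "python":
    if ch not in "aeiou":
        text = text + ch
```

Let's trace through this code step by step.

Initialize: text = ''
Entering loop: for ch in "python":
After iteration 1: ch = 'p', text = 'p'
After iteration 2: ch = 'y', text = 'py'
After iteration 3: ch = 't', text = 'pyt'
After iteration 4: ch = 'h', text = 'pyth'
After iteration 5: ch = 'o', text = 'pyth'
After iteration 6: ch = 'n', text = 'pythn'
Loop ends.

Final answer: 'pythn'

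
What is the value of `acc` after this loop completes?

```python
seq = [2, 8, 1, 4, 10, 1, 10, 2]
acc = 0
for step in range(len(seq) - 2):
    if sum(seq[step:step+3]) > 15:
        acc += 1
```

Let's trace through this code step by step.

Initialize: seq = [2, 8, 1, 4, 10, 1, 10, 2]
Initialize: acc = 0
Entering loop: for step in range(len(seq) - 2):
After iteration 1: step = 0, acc = 0
After iteration 2: step = 1, acc = 0
After iteration 3: step = 2, acc = 0
After iteration 4: step = 3, acc = 0
After iteration 5: step = 4, acc = 1
After iteration 6: step = 5, acc = 1
Loop ends.

Final answer: 1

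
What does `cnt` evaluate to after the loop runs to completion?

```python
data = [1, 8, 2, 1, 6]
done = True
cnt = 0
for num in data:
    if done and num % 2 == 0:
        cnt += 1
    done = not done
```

Let's trace through this code step by step.

Initialize: data = [1, 8, 2, 1, 6]
Initialize: done = True
Initialize: cnt = 0
Entering loop: for num in data:
After iteration 1: num = 1, done = False, cnt = 0
After iteration 2: num = 8, done = True, cnt = 0
After iteration 3: num = 2, done = False, cnt = 1
After iteration 4: num = 1, done = True, cnt = 1
After iteration 5: num = 6, done = False, cnt = 2
Loop ends.

Final answer: 2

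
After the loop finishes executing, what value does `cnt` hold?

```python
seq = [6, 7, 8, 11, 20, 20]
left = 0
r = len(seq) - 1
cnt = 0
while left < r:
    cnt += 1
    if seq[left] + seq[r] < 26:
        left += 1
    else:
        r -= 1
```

Let's trace through this code step by step.

Initialize: seq = [6, 7, 8, 11, 20, 20]
Initialize: left = 0
Initialize: r = 5
Initialize: cnt = 0
Entering loop: while left < r:
After iteration 1: left = 0, r = 4, cnt = 1
After iteration 2: left = 0, r = 3, cnt = 2
After iteration 3: left = 1, r = 3, cnt = 3
After iteration 4: left = 2, r = 3, cnt = 4
After iteration 5: left = 3, r = 3, cnt = 5
Loop ends.

Final answer: 5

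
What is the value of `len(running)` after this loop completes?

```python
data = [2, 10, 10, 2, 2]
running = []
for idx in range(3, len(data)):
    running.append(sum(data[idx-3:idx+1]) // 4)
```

Let's trace through this code step by step.

Initialize: data = [2, 10, 10, 2, 2]
Initialize: running = []
Entering loop: for idx in range(3, len(data)):
After iteration 1: idx = 3, running = [6]
After iteration 2: idx = 4, running = [6, 6]
Loop ends.
len(running) = 2

Final answer: 2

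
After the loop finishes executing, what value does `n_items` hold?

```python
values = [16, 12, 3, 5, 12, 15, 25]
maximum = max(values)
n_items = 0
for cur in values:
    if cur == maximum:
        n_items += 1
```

Let's trace through this code step by step.

Initialize: values = [16, 12, 3, 5, 12, 15, 25]
Initialize: maximum = 25
Initialize: n_items = 0
Entering loop: for cur in values:
After iteration 1: cur = 16, n_items = 0
After iteration 2: cur = 12, n_items = 0
After iteration 3: cur = 3, n_items = 0
After iteration 4: cur = 5, n_items = 0
After iteration 5: cur = 12, n_items = 0
After iteration 6: cur = 15, n_items = 0
After iteration 7: cur = 25, n_items = 1
Loop ends.

Final answer: 1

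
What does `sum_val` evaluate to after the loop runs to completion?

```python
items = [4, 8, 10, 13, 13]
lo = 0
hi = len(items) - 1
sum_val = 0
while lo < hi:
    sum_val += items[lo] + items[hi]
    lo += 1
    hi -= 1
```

Let's trace through this code step by step.

Initialize: items = [4, 8, 10, 13, 13]
Initialize: lo = 0
Initialize: hi = 4
Initialize: sum_val = 0
Entering loop: while lo < hi:
After iteration 1: lo = 1, hi = 3, sum_val = 17
After iteration 2: lo = 2, hi = 2, sum_val = 38
Loop ends.

Final answer: 38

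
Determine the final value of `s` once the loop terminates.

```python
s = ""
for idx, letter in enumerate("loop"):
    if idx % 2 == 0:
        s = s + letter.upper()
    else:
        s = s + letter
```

Let's trace through this code step by step.

Initialize: s = ''
Entering loop: for idx, letter in enumerate("loop"):
After iteration 1: idx = 0, letter = 'l', s = 'L'
After iteration 2: idx = 1, letter = 'o', s = 'Lo'
After iteration 3: idx = 2, letter = 'o', s = 'LoO'
After iteration 4: idx = 3, letter = 'p', s = 'LoOp'
Loop ends.

Final answer: 'LoOp'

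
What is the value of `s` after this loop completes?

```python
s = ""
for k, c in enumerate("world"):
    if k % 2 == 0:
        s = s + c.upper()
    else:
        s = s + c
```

Let's trace through this code step by step.

Initialize: s = ''
Entering loop: for k, c in enumerate("world"):
After iteration 1: k = 0, c = 'w', s = 'W'
After iteration 2: k = 1, c = 'o', s = 'Wo'
After iteration 3: k = 2, c = 'r', s = 'WoR'
After iteration 4: k = 3, c = 'l', s = 'WoRl'
After iteration 5: k = 4, c = 'd', s = 'WoRlD'
Loop ends.

Final answer: 'WoRlD'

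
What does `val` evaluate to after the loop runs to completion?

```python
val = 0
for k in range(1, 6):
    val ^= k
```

Let's trace through this code step by step.

Initialize: val = 0
Entering loop: for k in range(1, 6):
After iteration 1: k = 1, val = 1
After iteration 2: k = 2, val = 3
After iteration 3: k = 3, val = 0
After iteration 4: k = 4, val = 4
After iteration 5: k = 5, val = 1
Loop ends.

Final answer: 1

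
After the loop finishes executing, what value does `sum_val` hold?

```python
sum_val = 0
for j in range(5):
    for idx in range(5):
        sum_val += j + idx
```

Let's trace through this code step by step.

Initialize: sum_val = 0
Entering loop: for j in range(5):
After iteration 1: j = 0, sum_val = 10
After iteration 2: j = 1, sum_val = 25
After iteration 3: j = 2, sum_val = 45
After iteration 4: j = 3, sum_val = 70
After iteration 5: j = 4, sum_val = 100
Loop ends.

Final answer: 100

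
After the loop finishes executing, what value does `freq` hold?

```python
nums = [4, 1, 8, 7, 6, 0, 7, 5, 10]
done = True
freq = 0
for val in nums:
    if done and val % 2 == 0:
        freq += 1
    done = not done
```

Let's trace through this code step by step.

Initialize: nums = [4, 1, 8, 7, 6, 0, 7, 5, 10]
Initialize: done = True
Initialize: freq = 0
Entering loop: for val in nums:
After iteration 1: val = 4, done = False, freq = 1
After iteration 2: val = 1, done = True, freq = 1
After iteration 3: val = 8, done = False, freq = 2
After iteration 4: val = 7, done = True, freq = 2
After iteration 5: val = 6, done = False, freq = 3
After iteration 6: val = 0, done = True, freq = 3
After iteration 7: val = 7, done = False, freq = 3
After iteration 8: val = 5, done = True, freq = 3
After iteration 9: val = 10, done = False, freq = 4
Loop ends.

Final answer: 4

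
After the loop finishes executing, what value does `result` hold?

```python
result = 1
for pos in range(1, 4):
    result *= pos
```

Let's trace through this code step by step.

Initialize: result = 1
Entering loop: for pos in range(1, 4):
After iteration 1: pos = 1, result = 1
After iteration 2: pos = 2, result = 2
After iteration 3: pos = 3, result = 6
Loop ends.

Final answer: 6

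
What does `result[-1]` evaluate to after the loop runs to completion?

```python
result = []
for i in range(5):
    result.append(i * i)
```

Let's trace through this code step by step.

Initialize: result = []
Entering loop: for i in range(5):
After iteration 1: i = 0, result = [0]
After iteration 2: i = 1, result = [0, 1]
After iteration 3: i = 2, result = [0, 1, 4]
After iteration 4: i = 3, result = [0, 1, 4, 9]
After iteration 5: i = 4, result = [0, 1, 4, 9, 16]
Loop ends.
result[-1] = 16

Final answer: 16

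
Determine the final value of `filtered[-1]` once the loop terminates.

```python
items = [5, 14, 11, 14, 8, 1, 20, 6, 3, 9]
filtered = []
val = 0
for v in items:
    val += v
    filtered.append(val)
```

Let's trace through this code step by step.

Initialize: items = [5, 14, 11, 14, 8, 1, 20, 6, 3, 9]
Initialize: filtered = []
Initialize: val = 0
Entering loop: for v in items:
After iteration 1: v = 5, filtered = [5], val = 5
After iteration 2: v = 14, filtered = [5, 19], val = 19
After iteration 3: v = 11, filtered = [5, 19, 30], val = 30
After iteration 4: v = 14, filtered = [5, 19, 30, 44], val = 44
After iteration 5: v = 8, filtered = [5, 19, 30, 44, 52], val = 52
After iteration 6: v = 1, filtered = [5, 19, 30, 44, 52, 53], val = 53
After iteration 7: v = 20, filtered = [5, 19, 30, 44, 52, 53, 73], val = 73
After iteration 8: v = 6, filtered = [5, 19, 30, 44, 52, 53, 73, 79], val = 79
After iteration 9: v = 3, filtered = [5, 19, 30, 44, 52, 53, 73, 79, 82], val = 82
After iteration 10: v = 9, filtered = [5, 19, 30, 44, 52, 53, 73, 79, 82, 91], val = 91
Loop ends.
filtered[-1] = 91

Final answer: 91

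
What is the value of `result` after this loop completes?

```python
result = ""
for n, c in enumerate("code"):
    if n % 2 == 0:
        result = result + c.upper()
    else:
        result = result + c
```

Let's trace through this code step by step.

Initialize: result = ''
Entering loop: for n, c in enumerate("code"):
After iteration 1: n = 0, c = 'c', result = 'C'
After iteration 2: n = 1, c = 'o', result = 'Co'
After iteration 3: n = 2, c = 'd', result = 'CoD'
After iteration 4: n = 3, c = 'e', result = 'CoDe'
Loop ends.

Final answer: 'CoDe'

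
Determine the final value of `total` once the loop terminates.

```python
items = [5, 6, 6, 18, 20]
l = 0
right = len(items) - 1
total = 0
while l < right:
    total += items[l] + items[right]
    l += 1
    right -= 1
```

Let's trace through this code step by step.

Initialize: items = [5, 6, 6, 18, 20]
Initialize: l = 0
Initialize: right = 4
Initialize: total = 0
Entering loop: while l < right:
After iteration 1: l = 1, right = 3, total = 25
After iteration 2: l = 2, right = 2, total = 49
Loop ends.

Final answer: 49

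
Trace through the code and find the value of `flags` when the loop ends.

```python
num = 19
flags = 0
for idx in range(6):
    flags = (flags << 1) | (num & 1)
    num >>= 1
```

Let's trace through this code step by step.

Initialize: num = 19
Initialize: flags = 0
Entering loop: for idx in range(6):
After iteration 1: idx = 0, num = 9, flags = 1
After iteration 2: idx = 1, num = 4, flags = 3
After iteration 3: idx = 2, num = 2, flags = 6
After iteration 4: idx = 3, num = 1, flags = 12
After iteration 5: idx = 4, num = 0, flags = 25
After iteration 6: idx = 5, num = 0, flags = 50
Loop ends.

Final answer: 50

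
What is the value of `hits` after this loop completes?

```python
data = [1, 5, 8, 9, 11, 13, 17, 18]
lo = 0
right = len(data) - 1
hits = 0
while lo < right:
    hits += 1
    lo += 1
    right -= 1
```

Let's trace through this code step by step.

Initialize: data = [1, 5, 8, 9, 11, 13, 17, 18]
Initialize: lo = 0
Initialize: right = 7
Initialize: hits = 0
Entering loop: while lo < right:
After iteration 1: lo = 1, right = 6, hits = 1
After iteration 2: lo = 2, right = 5, hits = 2
After iteration 3: lo = 3, right = 4, hits = 3
After iteration 4: lo = 4, right = 3, hits = 4
Loop ends.

Final answer: 4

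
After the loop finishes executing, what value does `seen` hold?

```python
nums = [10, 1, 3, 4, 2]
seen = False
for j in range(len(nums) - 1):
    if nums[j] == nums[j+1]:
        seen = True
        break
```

Let's trace through this code step by step.

Initialize: nums = [10, 1, 3, 4, 2]
Initialize: seen = False
Entering loop: for j in range(len(nums) - 1):
After iteration 1: j = 0, seen = False
After iteration 2: j = 1, seen = False
After iteration 3: j = 2, seen = False
After iteration 4: j = 3, seen = False
Loop ends.

Final answer: False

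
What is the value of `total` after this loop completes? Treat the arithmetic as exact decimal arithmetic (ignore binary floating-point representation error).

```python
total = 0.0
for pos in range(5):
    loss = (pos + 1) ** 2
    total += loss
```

Let's trace through this code step by step.

Initialize: total = 0.0
Entering loop: for pos in range(5):
After iteration 1: pos = 0, total = 1.0, loss = 1
After iteration 2: pos = 1, total = 5.0, loss = 4
After iteration 3: pos = 2, total = 14.0, loss = 9
After iteration 4: pos = 3, total = 30.0, loss = 16
After iteration 5: pos = 4, total = 55.0, loss = 25
Loop ends.

Final answer: 55.0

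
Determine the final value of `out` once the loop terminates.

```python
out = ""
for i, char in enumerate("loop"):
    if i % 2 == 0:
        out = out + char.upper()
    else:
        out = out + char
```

Let's trace through this code step by step.

Initialize: out = ''
Entering loop: for i, char in enumerate("loop"):
After iteration 1: i = 0, char = 'l', out = 'L'
After iteration 2: i = 1, char = 'o', out = 'Lo'
After iteration 3: i = 2, char = 'o', out = 'LoO'
After iteration 4: i = 3, char = 'p', out = 'LoOp'
Loop ends.

Final answer: 'LoOp'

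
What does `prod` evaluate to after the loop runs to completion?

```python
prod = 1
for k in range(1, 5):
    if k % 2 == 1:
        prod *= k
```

Let's trace through this code step by step.

Initialize: prod = 1
Entering loop: for k in range(1, 5):
After iteration 1: k = 1, prod = 1
After iteration 2: k = 2, prod = 1
After iteration 3: k = 3, prod = 3
After iteration 4: k = 4, prod = 3
Loop ends.

Final answer: 3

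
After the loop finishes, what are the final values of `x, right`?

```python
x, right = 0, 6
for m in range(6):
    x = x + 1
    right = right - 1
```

Let's trace through this code step by step.

Initialize: x = 0
Initialize: right = 6
Entering loop: for m in range(6):
After iteration 1: m = 0, x = 1, right = 5
After iteration 2: m = 1, x = 2, right = 4
After iteration 3: m = 2, x = 3, right = 3
After iteration 4: m = 3, x = 4, right = 2
After iteration 5: m = 4, x = 5, right = 1
After iteration 6: m = 5, x = 6, right = 0
Loop ends.

Final answer: 6, 0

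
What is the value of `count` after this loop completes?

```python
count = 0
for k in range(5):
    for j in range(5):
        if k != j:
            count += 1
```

Let's trace through this code step by step.

Initialize: count = 0
Entering loop: for k in range(5):
After iteration 1: k = 0, count = 4
After iteration 2: k = 1, count = 8
After iteration 3: k = 2, count = 12
After iteration 4: k = 3, count = 16
After iteration 5: k = 4, count = 20
Loop ends.

Final answer: 20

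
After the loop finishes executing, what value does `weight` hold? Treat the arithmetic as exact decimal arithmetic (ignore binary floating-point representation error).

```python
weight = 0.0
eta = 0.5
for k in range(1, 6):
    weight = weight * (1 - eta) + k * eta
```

Let's trace through this code step by step.

Initialize: weight = 0.0
Initialize: eta = 0.5
Entering loop: for k in range(1, 6):
After iteration 1: k = 1, weight = 0.5
After iteration 2: k = 2, weight = 1.25
After iteration 3: k = 3, weight = 2.125
After iteration 4: k = 4, weight = 3.0625
After iteration 5: k = 5, weight = 4.03125
Loop ends.

Final answer: 4.03125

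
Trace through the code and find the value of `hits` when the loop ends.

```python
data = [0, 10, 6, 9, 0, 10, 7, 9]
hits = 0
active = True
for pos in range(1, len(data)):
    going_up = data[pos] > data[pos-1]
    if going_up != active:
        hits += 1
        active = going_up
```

Let's trace through this code step by step.

Initialize: data = [0, 10, 6, 9, 0, 10, 7, 9]
Initialize: hits = 0
Initialize: active = True
Entering loop: for pos in range(1, len(data)):
After iteration 1: pos = 1, hits = 0, active = True, going_up = True
After iteration 2: pos = 2, hits = 1, active = False, going_up = False
After iteration 3: pos = 3, hits = 2, active = True, going_up = True
After iteration 4: pos = 4, hits = 3, active = False, going_up = False
After iteration 5: pos = 5, hits = 4, active = True, going_up = True
After iteration 6: pos = 6, hits = 5, active = False, going_up = False
After iteration 7: pos = 7, hits = 6, active = True, going_up = True
Loop ends.

Final answer: 6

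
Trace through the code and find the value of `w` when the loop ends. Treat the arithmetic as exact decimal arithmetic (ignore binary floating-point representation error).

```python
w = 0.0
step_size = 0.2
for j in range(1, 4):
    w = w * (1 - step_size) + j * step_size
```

Let's trace through this code step by step.

Initialize: w = 0.0
Initialize: step_size = 0.2
Entering loop: for j in range(1, 4):
After iteration 1: j = 1, w = 0.2
After iteration 2: j = 2, w = 0.56
After iteration 3: j = 3, w = 1.048
Loop ends.

Final answer: 1.048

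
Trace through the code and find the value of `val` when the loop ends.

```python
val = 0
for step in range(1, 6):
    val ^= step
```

Let's trace through this code step by step.

Initialize: val = 0
Entering loop: for step in range(1, 6):
After iteration 1: step = 1, val = 1
After iteration 2: step = 2, val = 3
After iteration 3: step = 3, val = 0
After iteration 4: step = 4, val = 4
After iteration 5: step = 5, val = 1
Loop ends.

Final answer: 1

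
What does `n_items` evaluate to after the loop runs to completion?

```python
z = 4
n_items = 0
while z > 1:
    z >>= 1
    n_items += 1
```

Let's trace through this code step by step.

Initialize: z = 4
Initialize: n_items = 0
Entering loop: while z > 1:
After iteration 1: z = 2, n_items = 1
After iteration 2: z = 1, n_items = 2
Loop ends.

Final answer: 2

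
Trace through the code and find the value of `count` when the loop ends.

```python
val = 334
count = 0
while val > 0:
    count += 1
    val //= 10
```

Let's trace through this code step by step.

Initialize: val = 334
Initialize: count = 0
Entering loop: while val > 0:
After iteration 1: val = 33, count = 1
After iteration 2: val = 3, count = 2
After iteration 3: val = 0, count = 3
Loop ends.

Final answer: 3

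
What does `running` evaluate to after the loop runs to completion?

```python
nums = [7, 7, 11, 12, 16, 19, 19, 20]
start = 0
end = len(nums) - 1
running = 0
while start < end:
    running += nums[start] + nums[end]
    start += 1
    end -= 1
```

Let's trace through this code step by step.

Initialize: nums = [7, 7, 11, 12, 16, 19, 19, 20]
Initialize: start = 0
Initialize: end = 7
Initialize: running = 0
Entering loop: while start < end:
After iteration 1: start = 1, end = 6, running = 27
After iteration 2: start = 2, end = 5, running = 53
After iteration 3: start = 3, end = 4, running = 83
After iteration 4: start = 4, end = 3, running = 111
Loop ends.

Final answer: 111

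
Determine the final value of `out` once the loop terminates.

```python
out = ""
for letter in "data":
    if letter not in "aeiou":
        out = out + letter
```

Let's trace through this code step by step.

Initialize: out = ''
Entering loop: for letter in "data":
After iteration 1: letter = 'd', out = 'd'
After iteration 2: letter = 'a', out = 'd'
After iteration 3: letter = 't', out = 'dt'
After iteration 4: letter = 'a', out = 'dt'
Loop ends.

Final answer: 'dt'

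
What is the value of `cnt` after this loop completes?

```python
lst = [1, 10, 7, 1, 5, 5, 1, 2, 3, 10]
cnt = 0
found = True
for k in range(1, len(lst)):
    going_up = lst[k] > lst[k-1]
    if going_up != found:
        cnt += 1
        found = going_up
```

Let's trace through this code step by step.

Initialize: lst = [1, 10, 7, 1, 5, 5, 1, 2, 3, 10]
Initialize: cnt = 0
Initialize: found = True
Entering loop: for k in range(1, len(lst)):
After iteration 1: k = 1, cnt = 0, found = True, going_up = True
After iteration 2: k = 2, cnt = 1, found = False, going_up = False
After iteration 3: k = 3, cnt = 1, found = False, going_up = False
After iteration 4: k = 4, cnt = 2, found = True, going_up = True
After iteration 5: k = 5, cnt = 3, found = False, going_up = False
After iteration 6: k = 6, cnt = 3, found = False, going_up = False
After iteration 7: k = 7, cnt = 4, found = True, going_up = True
After iteration 8: k = 8, cnt = 4, found = True, going_up = True
After iteration 9: k = 9, cnt = 4, found = True, going_up = True
Loop ends.

Final answer: 4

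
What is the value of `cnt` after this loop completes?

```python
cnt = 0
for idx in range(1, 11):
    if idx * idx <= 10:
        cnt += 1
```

Let's trace through this code step by step.

Initialize: cnt = 0
Entering loop: for idx in range(1, 11):
After iteration 1: idx = 1, cnt = 1
After iteration 2: idx = 2, cnt = 2
After iteration 3: idx = 3, cnt = 3
After iteration 4: idx = 4, cnt = 3
After iteration 5: idx = 5, cnt = 3
After iteration 6: idx = 6, cnt = 3
After iteration 7: idx = 7, cnt = 3
After iteration 8: idx = 8, cnt = 3
After iteration 9: idx = 9, cnt = 3
After iteration 10: idx = 10, cnt = 3
Loop ends.

Final answer: 3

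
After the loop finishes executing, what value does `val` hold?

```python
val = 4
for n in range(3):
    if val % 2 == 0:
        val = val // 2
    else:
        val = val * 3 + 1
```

Let's trace through this code step by step.

Initialize: val = 4
Entering loop: for n in range(3):
After iteration 1: n = 0, val = 2
After iteration 2: n = 1, val = 1
After iteration 3: n = 2, val = 4
Loop ends.

Final answer: 4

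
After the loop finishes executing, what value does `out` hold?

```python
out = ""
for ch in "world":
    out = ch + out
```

Let's trace through this code step by step.

Initialize: out = ''
Entering loop: for ch in "world":
After iteration 1: ch = 'w', out = 'w'
After iteration 2: ch = 'o', out = 'ow'
After iteration 3: ch = 'r', out = 'row'
After iteration 4: ch = 'l', out = 'lrow'
After iteration 5: ch = 'd', out = 'dlrow'
Loop ends.

Final answer: 'dlrow'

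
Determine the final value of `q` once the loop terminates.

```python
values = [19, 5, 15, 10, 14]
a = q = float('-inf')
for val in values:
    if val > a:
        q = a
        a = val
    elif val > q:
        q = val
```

Let's trace through this code step by step.

Initialize: values = [19, 5, 15, 10, 14]
Initialize: a = -inf
Initialize: q = -inf
Entering loop: for val in values:
After iteration 1: val = 19, a = 19, q = -inf
After iteration 2: val = 5, a = 19, q = 5
After iteration 3: val = 15, a = 19, q = 15
After iteration 4: val = 10, a = 19, q = 15
After iteration 5: val = 14, a = 19, q = 15
Loop ends.

Final answer: 15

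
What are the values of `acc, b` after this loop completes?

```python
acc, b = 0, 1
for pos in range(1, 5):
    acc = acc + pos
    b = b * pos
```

Let's trace through this code step by step.

Initialize: acc = 0
Initialize: b = 1
Entering loop: for pos in range(1, 5):
After iteration 1: pos = 1, acc = 1, b = 1
After iteration 2: pos = 2, acc = 3, b = 2
After iteration 3: pos = 3, acc = 6, b = 6
After iteration 4: pos = 4, acc = 10, b = 24
Loop ends.

Final answer: 10, 24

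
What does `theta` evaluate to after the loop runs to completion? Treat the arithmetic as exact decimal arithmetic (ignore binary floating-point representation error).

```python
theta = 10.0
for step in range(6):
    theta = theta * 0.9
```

Let's trace through this code step by step.

Initialize: theta = 10.0
Entering loop: for step in range(6):
After iteration 1: step = 0, theta = 9.0
After iteration 2: step = 1, theta = 8.1
After iteration 3: step = 2, theta = 7.29
After iteration 4: step = 3, theta = 6.561
After iteration 5: step = 4, theta = 5.9049
After iteration 6: step = 5, theta = 5.31441
Loop ends.

Final answer: 5.31441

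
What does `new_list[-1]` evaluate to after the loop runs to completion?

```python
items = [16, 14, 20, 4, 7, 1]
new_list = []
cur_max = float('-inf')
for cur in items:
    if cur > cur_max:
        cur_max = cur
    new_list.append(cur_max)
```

Let's trace through this code step by step.

Initialize: items = [16, 14, 20, 4, 7, 1]
Initialize: new_list = []
Initialize: cur_max = -inf
Entering loop: for cur in items:
After iteration 1: cur = 16, new_list = [16], cur_max = 16
After iteration 2: cur = 14, new_list = [16, 16], cur_max = 16
After iteration 3: cur = 20, new_list = [16, 16, 20], cur_max = 20
After iteration 4: cur = 4, new_list = [16, 16, 20, 20], cur_max = 20
After iteration 5: cur = 7, new_list = [16, 16, 20, 20, 20], cur_max = 20
After iteration 6: cur = 1, new_list = [16, 16, 20, 20, 20, 20], cur_max = 20
Loop ends.
new_list[-1] = 20

Final answer: 20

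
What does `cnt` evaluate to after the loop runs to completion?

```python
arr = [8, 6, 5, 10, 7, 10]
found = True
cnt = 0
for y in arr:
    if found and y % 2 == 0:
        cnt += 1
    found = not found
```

Let's trace through this code step by step.

Initialize: arr = [8, 6, 5, 10, 7, 10]
Initialize: found = True
Initialize: cnt = 0
Entering loop: for y in arr:
After iteration 1: y = 8, found = False, cnt = 1
After iteration 2: y = 6, found = True, cnt = 1
After iteration 3: y = 5, found = False, cnt = 1
After iteration 4: y = 10, found = True, cnt = 1
After iteration 5: y = 7, found = False, cnt = 1
After iteration 6: y = 10, found = True, cnt = 1
Loop ends.

Final answer: 1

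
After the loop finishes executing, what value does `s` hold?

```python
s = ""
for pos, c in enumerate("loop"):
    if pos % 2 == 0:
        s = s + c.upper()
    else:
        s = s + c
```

Let's trace through this code step by step.

Initialize: s = ''
Entering loop: for pos, c in enumerate("loop"):
After iteration 1: pos = 0, c = 'l', s = 'L'
After iteration 2: pos = 1, c = 'o', s = 'Lo'
After iteration 3: pos = 2, c = 'o', s = 'LoO'
After iteration 4: pos = 3, c = 'p', s = 'LoOp'
Loop ends.

Final answer: 'LoOp'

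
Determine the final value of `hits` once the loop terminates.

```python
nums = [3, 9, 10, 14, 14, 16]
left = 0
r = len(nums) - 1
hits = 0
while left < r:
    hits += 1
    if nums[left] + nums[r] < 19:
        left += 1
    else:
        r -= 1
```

Let's trace through this code step by step.

Initialize: nums = [3, 9, 10, 14, 14, 16]
Initialize: left = 0
Initialize: r = 5
Initialize: hits = 0
Entering loop: while left < r:
After iteration 1: left = 0, r = 4, hits = 1
After iteration 2: left = 1, r = 4, hits = 2
After iteration 3: left = 1, r = 3, hits = 3
After iteration 4: left = 1, r = 2, hits = 4
After iteration 5: left = 1, r = 1, hits = 5
Loop ends.

Final answer: 5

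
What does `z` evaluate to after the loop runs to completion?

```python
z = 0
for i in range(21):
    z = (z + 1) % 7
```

Let's trace through this code step by step.

Initialize: z = 0
Entering loop: for i in range(21):
After iteration 1: i = 0, z = 1
After iteration 2: i = 1, z = 2
After iteration 3: i = 2, z = 3
After iteration 4: i = 3, z = 4
After iteration 5: i = 4, z = 5
After iteration 6: i = 5, z = 6
After iteration 7: i = 6, z = 0
After iteration 8: i = 7, z = 1
After iteration 9: i = 8, z = 2
After iteration 10: i = 9, z = 3
After iteration 11: i = 10, z = 4
After iteration 12: i = 11, z = 5
After iteration 13: i = 12, z = 6
After iteration 14: i = 13, z = 0
After iteration 15: i = 14, z = 1
After iteration 16: i = 15, z = 2
After iteration 17: i = 16, z = 3
After iteration 18: i = 17, z = 4
After iteration 19: i = 18, z = 5
After iteration 20: i = 19, z = 6
After iteration 21: i = 20, z = 0
Loop ends.

Final answer: 0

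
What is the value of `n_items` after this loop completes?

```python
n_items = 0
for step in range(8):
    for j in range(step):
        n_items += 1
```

Let's trace through this code step by step.

Initialize: n_items = 0
Entering loop: for step in range(8):
After iteration 1: step = 0, n_items = 0
After iteration 2: step = 1, n_items = 1, j = 0
After iteration 3: step = 2, n_items = 3, j = 1
After iteration 4: step = 3, n_items = 6, j = 2
After iteration 5: step = 4, n_items = 10, j = 3
After iteration 6: step = 5, n_items = 15, j = 4
After iteration 7: step = 6, n_items = 21, j = 5
After iteration 8: step = 7, n_items = 28, j = 6
Loop ends.

Final answer: 28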